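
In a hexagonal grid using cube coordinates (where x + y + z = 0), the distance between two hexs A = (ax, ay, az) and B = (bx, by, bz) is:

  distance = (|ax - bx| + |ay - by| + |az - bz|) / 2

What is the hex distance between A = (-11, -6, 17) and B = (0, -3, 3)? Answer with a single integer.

Answer: 14

Derivation:
|ax - bx| = |-11 - 0| = 11
|ay - by| = |-6 - (-3)| = 3
|az - bz| = |17 - 3| = 14
distance = (11 + 3 + 14) / 2 = 28 / 2 = 14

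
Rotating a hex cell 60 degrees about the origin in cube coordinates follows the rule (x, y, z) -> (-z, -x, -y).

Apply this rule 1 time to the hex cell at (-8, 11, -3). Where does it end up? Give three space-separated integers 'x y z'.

Answer: 3 8 -11

Derivation:
Start: (-8, 11, -3)
Step 1: (-8, 11, -3) -> (-(-3), -(-8), -(11)) = (3, 8, -11)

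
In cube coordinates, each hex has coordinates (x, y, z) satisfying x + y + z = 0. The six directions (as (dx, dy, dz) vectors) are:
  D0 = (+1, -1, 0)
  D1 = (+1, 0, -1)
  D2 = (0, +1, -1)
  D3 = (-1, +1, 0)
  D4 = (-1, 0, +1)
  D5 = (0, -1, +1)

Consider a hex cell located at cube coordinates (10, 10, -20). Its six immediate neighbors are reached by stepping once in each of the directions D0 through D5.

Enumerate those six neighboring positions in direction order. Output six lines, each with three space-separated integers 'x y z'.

Center: (10, 10, -20). Add each direction:
  D0: (10, 10, -20) + (1, -1, 0) = (11, 9, -20)
  D1: (10, 10, -20) + (1, 0, -1) = (11, 10, -21)
  D2: (10, 10, -20) + (0, 1, -1) = (10, 11, -21)
  D3: (10, 10, -20) + (-1, 1, 0) = (9, 11, -20)
  D4: (10, 10, -20) + (-1, 0, 1) = (9, 10, -19)
  D5: (10, 10, -20) + (0, -1, 1) = (10, 9, -19)

Answer: 11 9 -20
11 10 -21
10 11 -21
9 11 -20
9 10 -19
10 9 -19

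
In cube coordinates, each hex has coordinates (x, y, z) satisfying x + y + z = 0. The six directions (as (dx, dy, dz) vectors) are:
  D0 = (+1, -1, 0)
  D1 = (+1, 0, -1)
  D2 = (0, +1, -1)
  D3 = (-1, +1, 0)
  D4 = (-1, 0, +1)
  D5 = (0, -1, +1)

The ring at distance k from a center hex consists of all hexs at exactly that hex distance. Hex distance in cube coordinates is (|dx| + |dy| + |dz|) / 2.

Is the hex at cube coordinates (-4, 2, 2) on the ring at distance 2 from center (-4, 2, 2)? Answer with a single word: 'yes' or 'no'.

|px - cx| = |-4 - (-4)| = 0
|py - cy| = |2 - 2| = 0
|pz - cz| = |2 - 2| = 0
distance = (0+0+0)/2 = 0/2 = 0
radius = 2; distance != radius -> no

Answer: no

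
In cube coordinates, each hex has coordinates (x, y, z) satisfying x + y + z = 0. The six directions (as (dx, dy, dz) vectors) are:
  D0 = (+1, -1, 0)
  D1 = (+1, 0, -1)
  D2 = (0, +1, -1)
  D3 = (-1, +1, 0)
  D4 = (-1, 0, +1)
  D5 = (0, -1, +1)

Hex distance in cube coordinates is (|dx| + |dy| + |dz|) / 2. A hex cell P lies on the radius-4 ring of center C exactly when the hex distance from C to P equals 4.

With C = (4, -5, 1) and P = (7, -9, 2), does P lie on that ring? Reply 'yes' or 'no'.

|px - cx| = |7 - 4| = 3
|py - cy| = |-9 - (-5)| = 4
|pz - cz| = |2 - 1| = 1
distance = (3+4+1)/2 = 8/2 = 4
radius = 4; distance == radius -> yes

Answer: yes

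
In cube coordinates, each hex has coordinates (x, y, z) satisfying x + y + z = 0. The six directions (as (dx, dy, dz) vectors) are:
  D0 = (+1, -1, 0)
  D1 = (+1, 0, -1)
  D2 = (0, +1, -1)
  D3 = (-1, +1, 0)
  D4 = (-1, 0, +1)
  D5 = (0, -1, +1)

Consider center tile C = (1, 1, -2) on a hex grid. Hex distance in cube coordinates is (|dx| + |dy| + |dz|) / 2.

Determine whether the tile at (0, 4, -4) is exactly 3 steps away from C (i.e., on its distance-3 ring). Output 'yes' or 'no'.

|px - cx| = |0 - 1| = 1
|py - cy| = |4 - 1| = 3
|pz - cz| = |-4 - (-2)| = 2
distance = (1+3+2)/2 = 6/2 = 3
radius = 3; distance == radius -> yes

Answer: yes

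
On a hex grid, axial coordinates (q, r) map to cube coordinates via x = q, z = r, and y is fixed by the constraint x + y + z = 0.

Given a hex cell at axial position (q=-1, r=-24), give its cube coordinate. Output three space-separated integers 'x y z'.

Answer: -1 25 -24

Derivation:
x = q = -1
z = r = -24
y = -x - z = -(-1) - (-24) = 25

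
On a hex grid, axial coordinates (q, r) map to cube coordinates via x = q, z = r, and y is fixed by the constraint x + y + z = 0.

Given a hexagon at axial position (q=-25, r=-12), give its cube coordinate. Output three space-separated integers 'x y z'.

x = q = -25
z = r = -12
y = -x - z = -(-25) - (-12) = 37

Answer: -25 37 -12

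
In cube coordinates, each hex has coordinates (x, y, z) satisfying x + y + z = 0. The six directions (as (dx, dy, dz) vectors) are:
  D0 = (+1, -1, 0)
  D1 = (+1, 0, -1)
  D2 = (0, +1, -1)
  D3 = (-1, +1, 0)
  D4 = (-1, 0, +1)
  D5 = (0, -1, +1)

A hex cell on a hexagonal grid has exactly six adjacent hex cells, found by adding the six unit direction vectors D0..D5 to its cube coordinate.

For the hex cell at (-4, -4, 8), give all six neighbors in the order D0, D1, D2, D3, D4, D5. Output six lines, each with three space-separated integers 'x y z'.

Answer: -3 -5 8
-3 -4 7
-4 -3 7
-5 -3 8
-5 -4 9
-4 -5 9

Derivation:
Center: (-4, -4, 8). Add each direction:
  D0: (-4, -4, 8) + (1, -1, 0) = (-3, -5, 8)
  D1: (-4, -4, 8) + (1, 0, -1) = (-3, -4, 7)
  D2: (-4, -4, 8) + (0, 1, -1) = (-4, -3, 7)
  D3: (-4, -4, 8) + (-1, 1, 0) = (-5, -3, 8)
  D4: (-4, -4, 8) + (-1, 0, 1) = (-5, -4, 9)
  D5: (-4, -4, 8) + (0, -1, 1) = (-4, -5, 9)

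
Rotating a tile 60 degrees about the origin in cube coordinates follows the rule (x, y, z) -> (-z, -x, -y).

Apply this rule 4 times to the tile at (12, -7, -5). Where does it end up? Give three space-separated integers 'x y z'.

Start: (12, -7, -5)
Step 1: (12, -7, -5) -> (-(-5), -(12), -(-7)) = (5, -12, 7)
Step 2: (5, -12, 7) -> (-(7), -(5), -(-12)) = (-7, -5, 12)
Step 3: (-7, -5, 12) -> (-(12), -(-7), -(-5)) = (-12, 7, 5)
Step 4: (-12, 7, 5) -> (-(5), -(-12), -(7)) = (-5, 12, -7)

Answer: -5 12 -7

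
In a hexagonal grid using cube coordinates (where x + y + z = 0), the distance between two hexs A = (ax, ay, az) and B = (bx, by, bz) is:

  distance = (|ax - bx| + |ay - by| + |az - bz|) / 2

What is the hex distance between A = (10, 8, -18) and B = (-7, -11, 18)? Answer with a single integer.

Answer: 36

Derivation:
|ax - bx| = |10 - (-7)| = 17
|ay - by| = |8 - (-11)| = 19
|az - bz| = |-18 - 18| = 36
distance = (17 + 19 + 36) / 2 = 72 / 2 = 36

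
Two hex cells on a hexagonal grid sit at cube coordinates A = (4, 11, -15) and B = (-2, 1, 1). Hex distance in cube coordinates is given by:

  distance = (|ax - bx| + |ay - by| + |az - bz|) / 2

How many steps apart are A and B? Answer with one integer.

|ax - bx| = |4 - (-2)| = 6
|ay - by| = |11 - 1| = 10
|az - bz| = |-15 - 1| = 16
distance = (6 + 10 + 16) / 2 = 32 / 2 = 16

Answer: 16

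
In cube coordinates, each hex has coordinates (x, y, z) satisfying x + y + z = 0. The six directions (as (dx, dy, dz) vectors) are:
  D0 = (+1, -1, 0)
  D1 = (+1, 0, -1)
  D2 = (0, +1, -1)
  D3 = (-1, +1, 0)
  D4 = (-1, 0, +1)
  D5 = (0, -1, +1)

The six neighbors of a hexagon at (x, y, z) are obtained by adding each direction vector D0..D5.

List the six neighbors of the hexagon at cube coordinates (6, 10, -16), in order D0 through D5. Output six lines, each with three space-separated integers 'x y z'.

Center: (6, 10, -16). Add each direction:
  D0: (6, 10, -16) + (1, -1, 0) = (7, 9, -16)
  D1: (6, 10, -16) + (1, 0, -1) = (7, 10, -17)
  D2: (6, 10, -16) + (0, 1, -1) = (6, 11, -17)
  D3: (6, 10, -16) + (-1, 1, 0) = (5, 11, -16)
  D4: (6, 10, -16) + (-1, 0, 1) = (5, 10, -15)
  D5: (6, 10, -16) + (0, -1, 1) = (6, 9, -15)

Answer: 7 9 -16
7 10 -17
6 11 -17
5 11 -16
5 10 -15
6 9 -15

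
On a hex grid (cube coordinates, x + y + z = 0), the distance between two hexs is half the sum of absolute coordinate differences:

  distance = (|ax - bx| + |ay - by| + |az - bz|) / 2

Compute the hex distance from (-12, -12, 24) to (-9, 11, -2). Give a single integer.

Answer: 26

Derivation:
|ax - bx| = |-12 - (-9)| = 3
|ay - by| = |-12 - 11| = 23
|az - bz| = |24 - (-2)| = 26
distance = (3 + 23 + 26) / 2 = 52 / 2 = 26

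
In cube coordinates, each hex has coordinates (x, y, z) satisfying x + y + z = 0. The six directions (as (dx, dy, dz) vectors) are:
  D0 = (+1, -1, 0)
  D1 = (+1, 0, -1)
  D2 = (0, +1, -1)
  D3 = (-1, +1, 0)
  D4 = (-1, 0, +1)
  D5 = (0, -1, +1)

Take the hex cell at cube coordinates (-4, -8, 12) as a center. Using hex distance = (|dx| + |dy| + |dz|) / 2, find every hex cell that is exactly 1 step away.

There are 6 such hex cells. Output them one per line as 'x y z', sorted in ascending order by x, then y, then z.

Walk ring at distance 1 from (-4, -8, 12):
Start at center + D4*1 = (-5, -8, 13)
  hex 0: (-5, -8, 13)
  hex 1: (-4, -9, 13)
  hex 2: (-3, -9, 12)
  hex 3: (-3, -8, 11)
  hex 4: (-4, -7, 11)
  hex 5: (-5, -7, 12)
Sorted: 6 hexes.

Answer: -5 -8 13
-5 -7 12
-4 -9 13
-4 -7 11
-3 -9 12
-3 -8 11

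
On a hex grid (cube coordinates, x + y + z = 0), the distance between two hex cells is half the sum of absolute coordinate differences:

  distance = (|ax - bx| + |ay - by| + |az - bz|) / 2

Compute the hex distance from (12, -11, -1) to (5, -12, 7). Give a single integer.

|ax - bx| = |12 - 5| = 7
|ay - by| = |-11 - (-12)| = 1
|az - bz| = |-1 - 7| = 8
distance = (7 + 1 + 8) / 2 = 16 / 2 = 8

Answer: 8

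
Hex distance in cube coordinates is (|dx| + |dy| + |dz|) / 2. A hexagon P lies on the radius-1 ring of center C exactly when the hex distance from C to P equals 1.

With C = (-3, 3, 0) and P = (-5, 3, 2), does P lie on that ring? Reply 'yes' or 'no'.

Answer: no

Derivation:
|px - cx| = |-5 - (-3)| = 2
|py - cy| = |3 - 3| = 0
|pz - cz| = |2 - 0| = 2
distance = (2+0+2)/2 = 4/2 = 2
radius = 1; distance != radius -> no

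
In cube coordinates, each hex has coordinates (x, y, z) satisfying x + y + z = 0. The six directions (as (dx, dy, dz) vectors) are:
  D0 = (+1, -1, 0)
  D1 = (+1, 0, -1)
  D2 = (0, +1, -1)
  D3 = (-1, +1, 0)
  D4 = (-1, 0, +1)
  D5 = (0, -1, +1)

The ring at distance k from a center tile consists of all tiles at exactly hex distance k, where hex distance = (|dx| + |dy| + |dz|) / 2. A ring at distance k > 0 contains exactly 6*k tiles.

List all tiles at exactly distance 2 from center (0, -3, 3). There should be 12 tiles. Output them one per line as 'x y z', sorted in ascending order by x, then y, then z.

Walk ring at distance 2 from (0, -3, 3):
Start at center + D4*2 = (-2, -3, 5)
  hex 0: (-2, -3, 5)
  hex 1: (-1, -4, 5)
  hex 2: (0, -5, 5)
  hex 3: (1, -5, 4)
  hex 4: (2, -5, 3)
  hex 5: (2, -4, 2)
  hex 6: (2, -3, 1)
  hex 7: (1, -2, 1)
  hex 8: (0, -1, 1)
  hex 9: (-1, -1, 2)
  hex 10: (-2, -1, 3)
  hex 11: (-2, -2, 4)
Sorted: 12 hexes.

Answer: -2 -3 5
-2 -2 4
-2 -1 3
-1 -4 5
-1 -1 2
0 -5 5
0 -1 1
1 -5 4
1 -2 1
2 -5 3
2 -4 2
2 -3 1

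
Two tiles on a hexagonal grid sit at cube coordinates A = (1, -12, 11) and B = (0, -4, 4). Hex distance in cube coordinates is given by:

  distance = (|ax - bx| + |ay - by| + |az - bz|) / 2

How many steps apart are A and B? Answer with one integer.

|ax - bx| = |1 - 0| = 1
|ay - by| = |-12 - (-4)| = 8
|az - bz| = |11 - 4| = 7
distance = (1 + 8 + 7) / 2 = 16 / 2 = 8

Answer: 8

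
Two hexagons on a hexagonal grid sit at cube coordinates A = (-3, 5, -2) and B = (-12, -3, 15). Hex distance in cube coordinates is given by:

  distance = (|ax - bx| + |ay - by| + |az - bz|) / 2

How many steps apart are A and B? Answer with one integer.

|ax - bx| = |-3 - (-12)| = 9
|ay - by| = |5 - (-3)| = 8
|az - bz| = |-2 - 15| = 17
distance = (9 + 8 + 17) / 2 = 34 / 2 = 17

Answer: 17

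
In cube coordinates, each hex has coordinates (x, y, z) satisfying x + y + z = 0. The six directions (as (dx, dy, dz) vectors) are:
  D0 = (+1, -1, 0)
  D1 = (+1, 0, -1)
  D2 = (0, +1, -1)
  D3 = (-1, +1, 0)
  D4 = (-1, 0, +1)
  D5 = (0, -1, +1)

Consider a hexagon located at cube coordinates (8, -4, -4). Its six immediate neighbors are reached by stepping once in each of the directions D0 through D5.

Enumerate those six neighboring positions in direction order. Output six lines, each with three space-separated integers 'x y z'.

Center: (8, -4, -4). Add each direction:
  D0: (8, -4, -4) + (1, -1, 0) = (9, -5, -4)
  D1: (8, -4, -4) + (1, 0, -1) = (9, -4, -5)
  D2: (8, -4, -4) + (0, 1, -1) = (8, -3, -5)
  D3: (8, -4, -4) + (-1, 1, 0) = (7, -3, -4)
  D4: (8, -4, -4) + (-1, 0, 1) = (7, -4, -3)
  D5: (8, -4, -4) + (0, -1, 1) = (8, -5, -3)

Answer: 9 -5 -4
9 -4 -5
8 -3 -5
7 -3 -4
7 -4 -3
8 -5 -3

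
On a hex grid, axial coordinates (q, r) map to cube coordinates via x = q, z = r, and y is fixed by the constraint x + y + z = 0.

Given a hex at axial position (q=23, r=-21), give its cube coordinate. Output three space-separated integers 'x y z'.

Answer: 23 -2 -21

Derivation:
x = q = 23
z = r = -21
y = -x - z = -(23) - (-21) = -2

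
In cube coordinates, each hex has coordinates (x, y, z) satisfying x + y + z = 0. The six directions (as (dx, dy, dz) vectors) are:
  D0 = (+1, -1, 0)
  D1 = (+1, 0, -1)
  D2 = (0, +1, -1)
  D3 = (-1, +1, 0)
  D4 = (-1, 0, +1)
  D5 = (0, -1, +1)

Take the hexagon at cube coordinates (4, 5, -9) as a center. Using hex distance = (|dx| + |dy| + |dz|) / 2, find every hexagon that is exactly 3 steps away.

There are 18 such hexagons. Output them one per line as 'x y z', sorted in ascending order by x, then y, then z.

Walk ring at distance 3 from (4, 5, -9):
Start at center + D4*3 = (1, 5, -6)
  hex 0: (1, 5, -6)
  hex 1: (2, 4, -6)
  hex 2: (3, 3, -6)
  hex 3: (4, 2, -6)
  hex 4: (5, 2, -7)
  hex 5: (6, 2, -8)
  hex 6: (7, 2, -9)
  hex 7: (7, 3, -10)
  hex 8: (7, 4, -11)
  hex 9: (7, 5, -12)
  hex 10: (6, 6, -12)
  hex 11: (5, 7, -12)
  hex 12: (4, 8, -12)
  hex 13: (3, 8, -11)
  hex 14: (2, 8, -10)
  hex 15: (1, 8, -9)
  hex 16: (1, 7, -8)
  hex 17: (1, 6, -7)
Sorted: 18 hexes.

Answer: 1 5 -6
1 6 -7
1 7 -8
1 8 -9
2 4 -6
2 8 -10
3 3 -6
3 8 -11
4 2 -6
4 8 -12
5 2 -7
5 7 -12
6 2 -8
6 6 -12
7 2 -9
7 3 -10
7 4 -11
7 5 -12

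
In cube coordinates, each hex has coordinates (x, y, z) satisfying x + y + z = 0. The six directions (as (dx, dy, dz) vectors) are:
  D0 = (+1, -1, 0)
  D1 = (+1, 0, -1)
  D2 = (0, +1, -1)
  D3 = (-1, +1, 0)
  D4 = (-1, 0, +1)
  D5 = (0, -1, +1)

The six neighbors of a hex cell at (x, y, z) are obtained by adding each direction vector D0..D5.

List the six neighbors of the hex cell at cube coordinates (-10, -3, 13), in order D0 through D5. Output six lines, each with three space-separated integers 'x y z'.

Center: (-10, -3, 13). Add each direction:
  D0: (-10, -3, 13) + (1, -1, 0) = (-9, -4, 13)
  D1: (-10, -3, 13) + (1, 0, -1) = (-9, -3, 12)
  D2: (-10, -3, 13) + (0, 1, -1) = (-10, -2, 12)
  D3: (-10, -3, 13) + (-1, 1, 0) = (-11, -2, 13)
  D4: (-10, -3, 13) + (-1, 0, 1) = (-11, -3, 14)
  D5: (-10, -3, 13) + (0, -1, 1) = (-10, -4, 14)

Answer: -9 -4 13
-9 -3 12
-10 -2 12
-11 -2 13
-11 -3 14
-10 -4 14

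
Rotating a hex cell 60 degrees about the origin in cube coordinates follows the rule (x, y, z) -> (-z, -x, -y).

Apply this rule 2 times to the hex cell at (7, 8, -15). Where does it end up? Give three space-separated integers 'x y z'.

Start: (7, 8, -15)
Step 1: (7, 8, -15) -> (-(-15), -(7), -(8)) = (15, -7, -8)
Step 2: (15, -7, -8) -> (-(-8), -(15), -(-7)) = (8, -15, 7)

Answer: 8 -15 7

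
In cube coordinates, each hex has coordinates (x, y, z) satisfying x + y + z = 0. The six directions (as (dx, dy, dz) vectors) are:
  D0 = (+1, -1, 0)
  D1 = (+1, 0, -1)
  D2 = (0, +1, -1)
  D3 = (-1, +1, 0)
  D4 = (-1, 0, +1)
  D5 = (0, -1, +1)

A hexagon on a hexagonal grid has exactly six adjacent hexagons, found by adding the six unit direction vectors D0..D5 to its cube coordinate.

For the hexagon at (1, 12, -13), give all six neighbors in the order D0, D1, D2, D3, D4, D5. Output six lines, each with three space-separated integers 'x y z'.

Answer: 2 11 -13
2 12 -14
1 13 -14
0 13 -13
0 12 -12
1 11 -12

Derivation:
Center: (1, 12, -13). Add each direction:
  D0: (1, 12, -13) + (1, -1, 0) = (2, 11, -13)
  D1: (1, 12, -13) + (1, 0, -1) = (2, 12, -14)
  D2: (1, 12, -13) + (0, 1, -1) = (1, 13, -14)
  D3: (1, 12, -13) + (-1, 1, 0) = (0, 13, -13)
  D4: (1, 12, -13) + (-1, 0, 1) = (0, 12, -12)
  D5: (1, 12, -13) + (0, -1, 1) = (1, 11, -12)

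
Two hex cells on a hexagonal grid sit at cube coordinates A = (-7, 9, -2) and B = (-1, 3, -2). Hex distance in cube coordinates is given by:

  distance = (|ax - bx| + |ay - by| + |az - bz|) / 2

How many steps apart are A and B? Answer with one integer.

|ax - bx| = |-7 - (-1)| = 6
|ay - by| = |9 - 3| = 6
|az - bz| = |-2 - (-2)| = 0
distance = (6 + 6 + 0) / 2 = 12 / 2 = 6

Answer: 6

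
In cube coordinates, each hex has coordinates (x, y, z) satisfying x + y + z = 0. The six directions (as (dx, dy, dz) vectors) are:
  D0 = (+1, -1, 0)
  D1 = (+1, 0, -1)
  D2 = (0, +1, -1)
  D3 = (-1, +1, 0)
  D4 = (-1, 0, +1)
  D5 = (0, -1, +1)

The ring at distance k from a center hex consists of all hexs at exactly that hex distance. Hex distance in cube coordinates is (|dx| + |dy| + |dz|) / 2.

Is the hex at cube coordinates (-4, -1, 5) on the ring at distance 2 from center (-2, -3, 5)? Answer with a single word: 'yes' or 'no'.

Answer: yes

Derivation:
|px - cx| = |-4 - (-2)| = 2
|py - cy| = |-1 - (-3)| = 2
|pz - cz| = |5 - 5| = 0
distance = (2+2+0)/2 = 4/2 = 2
radius = 2; distance == radius -> yes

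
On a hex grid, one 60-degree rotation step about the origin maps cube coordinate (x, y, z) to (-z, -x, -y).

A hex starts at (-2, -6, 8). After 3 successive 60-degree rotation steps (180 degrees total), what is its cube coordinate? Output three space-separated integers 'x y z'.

Start: (-2, -6, 8)
Step 1: (-2, -6, 8) -> (-(8), -(-2), -(-6)) = (-8, 2, 6)
Step 2: (-8, 2, 6) -> (-(6), -(-8), -(2)) = (-6, 8, -2)
Step 3: (-6, 8, -2) -> (-(-2), -(-6), -(8)) = (2, 6, -8)

Answer: 2 6 -8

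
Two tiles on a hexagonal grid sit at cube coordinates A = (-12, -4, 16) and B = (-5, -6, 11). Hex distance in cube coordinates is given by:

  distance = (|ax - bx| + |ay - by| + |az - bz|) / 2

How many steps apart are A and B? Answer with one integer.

|ax - bx| = |-12 - (-5)| = 7
|ay - by| = |-4 - (-6)| = 2
|az - bz| = |16 - 11| = 5
distance = (7 + 2 + 5) / 2 = 14 / 2 = 7

Answer: 7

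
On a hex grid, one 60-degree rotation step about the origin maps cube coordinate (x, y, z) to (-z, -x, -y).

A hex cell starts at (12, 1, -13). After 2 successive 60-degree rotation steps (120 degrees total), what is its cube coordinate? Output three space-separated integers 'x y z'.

Start: (12, 1, -13)
Step 1: (12, 1, -13) -> (-(-13), -(12), -(1)) = (13, -12, -1)
Step 2: (13, -12, -1) -> (-(-1), -(13), -(-12)) = (1, -13, 12)

Answer: 1 -13 12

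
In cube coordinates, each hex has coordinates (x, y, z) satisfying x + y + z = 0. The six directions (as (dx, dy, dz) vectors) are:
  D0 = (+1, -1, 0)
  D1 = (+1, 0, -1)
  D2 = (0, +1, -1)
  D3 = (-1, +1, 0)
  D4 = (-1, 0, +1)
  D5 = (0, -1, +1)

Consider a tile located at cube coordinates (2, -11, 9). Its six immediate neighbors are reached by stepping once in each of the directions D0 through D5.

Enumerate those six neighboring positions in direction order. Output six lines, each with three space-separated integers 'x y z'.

Center: (2, -11, 9). Add each direction:
  D0: (2, -11, 9) + (1, -1, 0) = (3, -12, 9)
  D1: (2, -11, 9) + (1, 0, -1) = (3, -11, 8)
  D2: (2, -11, 9) + (0, 1, -1) = (2, -10, 8)
  D3: (2, -11, 9) + (-1, 1, 0) = (1, -10, 9)
  D4: (2, -11, 9) + (-1, 0, 1) = (1, -11, 10)
  D5: (2, -11, 9) + (0, -1, 1) = (2, -12, 10)

Answer: 3 -12 9
3 -11 8
2 -10 8
1 -10 9
1 -11 10
2 -12 10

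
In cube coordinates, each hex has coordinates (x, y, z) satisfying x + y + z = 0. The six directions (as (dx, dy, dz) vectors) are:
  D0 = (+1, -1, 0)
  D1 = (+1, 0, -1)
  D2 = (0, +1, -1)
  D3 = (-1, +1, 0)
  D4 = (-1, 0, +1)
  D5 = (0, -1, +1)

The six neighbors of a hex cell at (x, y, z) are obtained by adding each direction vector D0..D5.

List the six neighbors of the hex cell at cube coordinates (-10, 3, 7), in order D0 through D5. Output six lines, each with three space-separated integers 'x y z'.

Center: (-10, 3, 7). Add each direction:
  D0: (-10, 3, 7) + (1, -1, 0) = (-9, 2, 7)
  D1: (-10, 3, 7) + (1, 0, -1) = (-9, 3, 6)
  D2: (-10, 3, 7) + (0, 1, -1) = (-10, 4, 6)
  D3: (-10, 3, 7) + (-1, 1, 0) = (-11, 4, 7)
  D4: (-10, 3, 7) + (-1, 0, 1) = (-11, 3, 8)
  D5: (-10, 3, 7) + (0, -1, 1) = (-10, 2, 8)

Answer: -9 2 7
-9 3 6
-10 4 6
-11 4 7
-11 3 8
-10 2 8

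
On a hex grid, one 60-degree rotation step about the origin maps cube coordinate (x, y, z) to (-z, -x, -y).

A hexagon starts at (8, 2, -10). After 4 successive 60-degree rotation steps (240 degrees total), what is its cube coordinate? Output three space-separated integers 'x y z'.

Start: (8, 2, -10)
Step 1: (8, 2, -10) -> (-(-10), -(8), -(2)) = (10, -8, -2)
Step 2: (10, -8, -2) -> (-(-2), -(10), -(-8)) = (2, -10, 8)
Step 3: (2, -10, 8) -> (-(8), -(2), -(-10)) = (-8, -2, 10)
Step 4: (-8, -2, 10) -> (-(10), -(-8), -(-2)) = (-10, 8, 2)

Answer: -10 8 2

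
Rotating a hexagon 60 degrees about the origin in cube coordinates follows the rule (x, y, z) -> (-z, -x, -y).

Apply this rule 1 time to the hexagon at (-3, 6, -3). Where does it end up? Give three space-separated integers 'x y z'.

Answer: 3 3 -6

Derivation:
Start: (-3, 6, -3)
Step 1: (-3, 6, -3) -> (-(-3), -(-3), -(6)) = (3, 3, -6)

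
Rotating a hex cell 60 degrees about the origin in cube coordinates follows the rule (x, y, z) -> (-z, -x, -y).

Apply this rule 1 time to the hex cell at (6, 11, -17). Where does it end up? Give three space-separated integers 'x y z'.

Answer: 17 -6 -11

Derivation:
Start: (6, 11, -17)
Step 1: (6, 11, -17) -> (-(-17), -(6), -(11)) = (17, -6, -11)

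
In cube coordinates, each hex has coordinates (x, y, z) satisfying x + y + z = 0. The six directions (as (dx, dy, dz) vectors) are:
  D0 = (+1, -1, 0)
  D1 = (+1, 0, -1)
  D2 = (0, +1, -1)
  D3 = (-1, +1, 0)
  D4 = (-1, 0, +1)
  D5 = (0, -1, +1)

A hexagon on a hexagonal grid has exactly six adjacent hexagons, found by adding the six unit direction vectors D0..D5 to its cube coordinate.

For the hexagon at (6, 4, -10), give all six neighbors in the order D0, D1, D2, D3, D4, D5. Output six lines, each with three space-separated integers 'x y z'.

Answer: 7 3 -10
7 4 -11
6 5 -11
5 5 -10
5 4 -9
6 3 -9

Derivation:
Center: (6, 4, -10). Add each direction:
  D0: (6, 4, -10) + (1, -1, 0) = (7, 3, -10)
  D1: (6, 4, -10) + (1, 0, -1) = (7, 4, -11)
  D2: (6, 4, -10) + (0, 1, -1) = (6, 5, -11)
  D3: (6, 4, -10) + (-1, 1, 0) = (5, 5, -10)
  D4: (6, 4, -10) + (-1, 0, 1) = (5, 4, -9)
  D5: (6, 4, -10) + (0, -1, 1) = (6, 3, -9)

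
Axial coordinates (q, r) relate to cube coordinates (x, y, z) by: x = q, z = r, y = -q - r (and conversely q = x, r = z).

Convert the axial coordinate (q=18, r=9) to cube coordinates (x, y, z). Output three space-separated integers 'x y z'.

Answer: 18 -27 9

Derivation:
x = q = 18
z = r = 9
y = -x - z = -(18) - (9) = -27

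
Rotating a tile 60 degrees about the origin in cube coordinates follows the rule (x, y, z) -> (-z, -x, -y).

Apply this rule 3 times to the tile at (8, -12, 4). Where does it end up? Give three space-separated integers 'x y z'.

Start: (8, -12, 4)
Step 1: (8, -12, 4) -> (-(4), -(8), -(-12)) = (-4, -8, 12)
Step 2: (-4, -8, 12) -> (-(12), -(-4), -(-8)) = (-12, 4, 8)
Step 3: (-12, 4, 8) -> (-(8), -(-12), -(4)) = (-8, 12, -4)

Answer: -8 12 -4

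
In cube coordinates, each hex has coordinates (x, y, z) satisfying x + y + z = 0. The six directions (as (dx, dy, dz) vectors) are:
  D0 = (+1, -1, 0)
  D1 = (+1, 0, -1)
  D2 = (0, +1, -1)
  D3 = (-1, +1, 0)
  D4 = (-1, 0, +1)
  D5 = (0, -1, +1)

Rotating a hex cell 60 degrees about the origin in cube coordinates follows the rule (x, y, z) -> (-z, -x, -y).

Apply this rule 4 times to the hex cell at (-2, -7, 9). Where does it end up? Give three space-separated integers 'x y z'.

Answer: 9 -2 -7

Derivation:
Start: (-2, -7, 9)
Step 1: (-2, -7, 9) -> (-(9), -(-2), -(-7)) = (-9, 2, 7)
Step 2: (-9, 2, 7) -> (-(7), -(-9), -(2)) = (-7, 9, -2)
Step 3: (-7, 9, -2) -> (-(-2), -(-7), -(9)) = (2, 7, -9)
Step 4: (2, 7, -9) -> (-(-9), -(2), -(7)) = (9, -2, -7)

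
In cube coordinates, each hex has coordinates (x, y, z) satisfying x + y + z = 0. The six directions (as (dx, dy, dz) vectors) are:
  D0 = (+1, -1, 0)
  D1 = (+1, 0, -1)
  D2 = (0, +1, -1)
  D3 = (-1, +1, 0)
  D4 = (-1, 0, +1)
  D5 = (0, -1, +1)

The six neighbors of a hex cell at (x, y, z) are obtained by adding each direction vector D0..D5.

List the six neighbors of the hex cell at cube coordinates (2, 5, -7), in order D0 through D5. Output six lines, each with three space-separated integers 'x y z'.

Center: (2, 5, -7). Add each direction:
  D0: (2, 5, -7) + (1, -1, 0) = (3, 4, -7)
  D1: (2, 5, -7) + (1, 0, -1) = (3, 5, -8)
  D2: (2, 5, -7) + (0, 1, -1) = (2, 6, -8)
  D3: (2, 5, -7) + (-1, 1, 0) = (1, 6, -7)
  D4: (2, 5, -7) + (-1, 0, 1) = (1, 5, -6)
  D5: (2, 5, -7) + (0, -1, 1) = (2, 4, -6)

Answer: 3 4 -7
3 5 -8
2 6 -8
1 6 -7
1 5 -6
2 4 -6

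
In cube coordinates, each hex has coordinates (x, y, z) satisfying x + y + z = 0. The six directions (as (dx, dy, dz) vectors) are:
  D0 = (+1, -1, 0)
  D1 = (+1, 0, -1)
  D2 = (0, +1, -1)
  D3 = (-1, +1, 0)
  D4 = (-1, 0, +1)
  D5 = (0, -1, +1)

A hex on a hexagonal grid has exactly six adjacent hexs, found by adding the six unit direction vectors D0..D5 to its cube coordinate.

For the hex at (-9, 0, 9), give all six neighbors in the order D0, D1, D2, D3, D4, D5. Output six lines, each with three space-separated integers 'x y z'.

Center: (-9, 0, 9). Add each direction:
  D0: (-9, 0, 9) + (1, -1, 0) = (-8, -1, 9)
  D1: (-9, 0, 9) + (1, 0, -1) = (-8, 0, 8)
  D2: (-9, 0, 9) + (0, 1, -1) = (-9, 1, 8)
  D3: (-9, 0, 9) + (-1, 1, 0) = (-10, 1, 9)
  D4: (-9, 0, 9) + (-1, 0, 1) = (-10, 0, 10)
  D5: (-9, 0, 9) + (0, -1, 1) = (-9, -1, 10)

Answer: -8 -1 9
-8 0 8
-9 1 8
-10 1 9
-10 0 10
-9 -1 10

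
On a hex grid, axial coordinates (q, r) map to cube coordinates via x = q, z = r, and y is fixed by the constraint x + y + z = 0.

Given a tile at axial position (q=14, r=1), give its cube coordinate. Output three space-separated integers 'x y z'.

x = q = 14
z = r = 1
y = -x - z = -(14) - (1) = -15

Answer: 14 -15 1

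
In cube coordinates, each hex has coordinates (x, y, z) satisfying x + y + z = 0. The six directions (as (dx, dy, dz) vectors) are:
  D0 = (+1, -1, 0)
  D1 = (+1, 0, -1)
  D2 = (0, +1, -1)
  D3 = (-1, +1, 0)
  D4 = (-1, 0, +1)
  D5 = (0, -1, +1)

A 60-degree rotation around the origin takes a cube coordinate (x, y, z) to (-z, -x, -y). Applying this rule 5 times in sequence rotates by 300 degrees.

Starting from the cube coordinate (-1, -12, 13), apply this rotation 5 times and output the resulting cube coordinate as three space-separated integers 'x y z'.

Start: (-1, -12, 13)
Step 1: (-1, -12, 13) -> (-(13), -(-1), -(-12)) = (-13, 1, 12)
Step 2: (-13, 1, 12) -> (-(12), -(-13), -(1)) = (-12, 13, -1)
Step 3: (-12, 13, -1) -> (-(-1), -(-12), -(13)) = (1, 12, -13)
Step 4: (1, 12, -13) -> (-(-13), -(1), -(12)) = (13, -1, -12)
Step 5: (13, -1, -12) -> (-(-12), -(13), -(-1)) = (12, -13, 1)

Answer: 12 -13 1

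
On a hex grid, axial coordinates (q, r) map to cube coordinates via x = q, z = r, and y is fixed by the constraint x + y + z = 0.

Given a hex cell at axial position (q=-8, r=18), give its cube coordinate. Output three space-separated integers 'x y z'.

Answer: -8 -10 18

Derivation:
x = q = -8
z = r = 18
y = -x - z = -(-8) - (18) = -10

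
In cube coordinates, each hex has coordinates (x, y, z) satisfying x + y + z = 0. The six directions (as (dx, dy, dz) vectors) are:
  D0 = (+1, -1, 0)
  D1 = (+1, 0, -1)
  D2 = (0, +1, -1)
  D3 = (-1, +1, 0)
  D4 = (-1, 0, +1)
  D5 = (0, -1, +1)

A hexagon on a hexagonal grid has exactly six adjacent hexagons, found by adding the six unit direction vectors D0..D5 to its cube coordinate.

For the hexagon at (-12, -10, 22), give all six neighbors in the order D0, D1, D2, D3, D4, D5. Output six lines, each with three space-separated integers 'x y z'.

Answer: -11 -11 22
-11 -10 21
-12 -9 21
-13 -9 22
-13 -10 23
-12 -11 23

Derivation:
Center: (-12, -10, 22). Add each direction:
  D0: (-12, -10, 22) + (1, -1, 0) = (-11, -11, 22)
  D1: (-12, -10, 22) + (1, 0, -1) = (-11, -10, 21)
  D2: (-12, -10, 22) + (0, 1, -1) = (-12, -9, 21)
  D3: (-12, -10, 22) + (-1, 1, 0) = (-13, -9, 22)
  D4: (-12, -10, 22) + (-1, 0, 1) = (-13, -10, 23)
  D5: (-12, -10, 22) + (0, -1, 1) = (-12, -11, 23)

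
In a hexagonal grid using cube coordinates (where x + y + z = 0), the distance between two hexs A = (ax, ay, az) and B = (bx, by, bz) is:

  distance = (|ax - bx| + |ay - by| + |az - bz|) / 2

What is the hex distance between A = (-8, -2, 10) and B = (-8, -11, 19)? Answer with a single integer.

Answer: 9

Derivation:
|ax - bx| = |-8 - (-8)| = 0
|ay - by| = |-2 - (-11)| = 9
|az - bz| = |10 - 19| = 9
distance = (0 + 9 + 9) / 2 = 18 / 2 = 9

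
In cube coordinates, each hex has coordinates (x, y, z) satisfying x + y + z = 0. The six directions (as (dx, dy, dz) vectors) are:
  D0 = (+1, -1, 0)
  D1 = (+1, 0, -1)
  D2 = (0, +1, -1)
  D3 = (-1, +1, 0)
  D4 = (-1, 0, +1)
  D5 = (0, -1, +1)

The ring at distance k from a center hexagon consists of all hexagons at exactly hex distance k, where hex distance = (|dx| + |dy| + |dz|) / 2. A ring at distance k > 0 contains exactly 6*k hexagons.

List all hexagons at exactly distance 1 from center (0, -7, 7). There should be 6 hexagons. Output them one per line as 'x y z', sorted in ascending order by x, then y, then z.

Answer: -1 -7 8
-1 -6 7
0 -8 8
0 -6 6
1 -8 7
1 -7 6

Derivation:
Walk ring at distance 1 from (0, -7, 7):
Start at center + D4*1 = (-1, -7, 8)
  hex 0: (-1, -7, 8)
  hex 1: (0, -8, 8)
  hex 2: (1, -8, 7)
  hex 3: (1, -7, 6)
  hex 4: (0, -6, 6)
  hex 5: (-1, -6, 7)
Sorted: 6 hexes.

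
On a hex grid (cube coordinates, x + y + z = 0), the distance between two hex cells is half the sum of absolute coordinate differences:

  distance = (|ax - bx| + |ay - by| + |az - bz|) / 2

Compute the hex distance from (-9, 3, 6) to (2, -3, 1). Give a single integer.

|ax - bx| = |-9 - 2| = 11
|ay - by| = |3 - (-3)| = 6
|az - bz| = |6 - 1| = 5
distance = (11 + 6 + 5) / 2 = 22 / 2 = 11

Answer: 11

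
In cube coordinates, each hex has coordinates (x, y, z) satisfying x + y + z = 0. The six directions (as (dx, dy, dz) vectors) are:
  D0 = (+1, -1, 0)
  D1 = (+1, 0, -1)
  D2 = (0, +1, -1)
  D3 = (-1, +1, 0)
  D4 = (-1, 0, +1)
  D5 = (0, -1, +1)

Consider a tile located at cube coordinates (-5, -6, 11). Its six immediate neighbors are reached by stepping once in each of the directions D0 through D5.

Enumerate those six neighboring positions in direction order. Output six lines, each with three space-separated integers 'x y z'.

Answer: -4 -7 11
-4 -6 10
-5 -5 10
-6 -5 11
-6 -6 12
-5 -7 12

Derivation:
Center: (-5, -6, 11). Add each direction:
  D0: (-5, -6, 11) + (1, -1, 0) = (-4, -7, 11)
  D1: (-5, -6, 11) + (1, 0, -1) = (-4, -6, 10)
  D2: (-5, -6, 11) + (0, 1, -1) = (-5, -5, 10)
  D3: (-5, -6, 11) + (-1, 1, 0) = (-6, -5, 11)
  D4: (-5, -6, 11) + (-1, 0, 1) = (-6, -6, 12)
  D5: (-5, -6, 11) + (0, -1, 1) = (-5, -7, 12)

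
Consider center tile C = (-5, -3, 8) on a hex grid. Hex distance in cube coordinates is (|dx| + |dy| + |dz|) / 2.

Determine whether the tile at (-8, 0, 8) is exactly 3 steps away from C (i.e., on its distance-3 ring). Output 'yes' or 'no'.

Answer: yes

Derivation:
|px - cx| = |-8 - (-5)| = 3
|py - cy| = |0 - (-3)| = 3
|pz - cz| = |8 - 8| = 0
distance = (3+3+0)/2 = 6/2 = 3
radius = 3; distance == radius -> yes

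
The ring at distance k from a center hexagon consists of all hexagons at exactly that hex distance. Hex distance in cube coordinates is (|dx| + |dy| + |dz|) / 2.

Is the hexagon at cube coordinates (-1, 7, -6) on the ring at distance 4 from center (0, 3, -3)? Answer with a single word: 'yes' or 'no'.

Answer: yes

Derivation:
|px - cx| = |-1 - 0| = 1
|py - cy| = |7 - 3| = 4
|pz - cz| = |-6 - (-3)| = 3
distance = (1+4+3)/2 = 8/2 = 4
radius = 4; distance == radius -> yes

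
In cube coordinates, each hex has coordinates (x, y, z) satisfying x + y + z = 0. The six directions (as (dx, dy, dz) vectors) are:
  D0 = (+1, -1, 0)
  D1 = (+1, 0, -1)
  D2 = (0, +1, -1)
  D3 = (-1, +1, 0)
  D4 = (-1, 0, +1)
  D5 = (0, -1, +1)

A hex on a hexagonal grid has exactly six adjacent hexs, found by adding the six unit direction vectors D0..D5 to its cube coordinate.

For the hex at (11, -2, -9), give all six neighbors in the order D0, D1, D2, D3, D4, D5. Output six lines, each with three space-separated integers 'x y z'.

Answer: 12 -3 -9
12 -2 -10
11 -1 -10
10 -1 -9
10 -2 -8
11 -3 -8

Derivation:
Center: (11, -2, -9). Add each direction:
  D0: (11, -2, -9) + (1, -1, 0) = (12, -3, -9)
  D1: (11, -2, -9) + (1, 0, -1) = (12, -2, -10)
  D2: (11, -2, -9) + (0, 1, -1) = (11, -1, -10)
  D3: (11, -2, -9) + (-1, 1, 0) = (10, -1, -9)
  D4: (11, -2, -9) + (-1, 0, 1) = (10, -2, -8)
  D5: (11, -2, -9) + (0, -1, 1) = (11, -3, -8)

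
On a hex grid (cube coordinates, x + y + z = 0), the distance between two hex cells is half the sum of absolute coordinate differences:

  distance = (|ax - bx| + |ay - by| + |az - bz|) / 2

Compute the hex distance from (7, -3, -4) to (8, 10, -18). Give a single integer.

Answer: 14

Derivation:
|ax - bx| = |7 - 8| = 1
|ay - by| = |-3 - 10| = 13
|az - bz| = |-4 - (-18)| = 14
distance = (1 + 13 + 14) / 2 = 28 / 2 = 14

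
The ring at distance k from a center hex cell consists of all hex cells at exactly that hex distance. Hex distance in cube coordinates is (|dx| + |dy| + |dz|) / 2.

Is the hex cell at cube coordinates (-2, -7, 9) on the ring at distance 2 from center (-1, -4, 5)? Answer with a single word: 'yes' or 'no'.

Answer: no

Derivation:
|px - cx| = |-2 - (-1)| = 1
|py - cy| = |-7 - (-4)| = 3
|pz - cz| = |9 - 5| = 4
distance = (1+3+4)/2 = 8/2 = 4
radius = 2; distance != radius -> no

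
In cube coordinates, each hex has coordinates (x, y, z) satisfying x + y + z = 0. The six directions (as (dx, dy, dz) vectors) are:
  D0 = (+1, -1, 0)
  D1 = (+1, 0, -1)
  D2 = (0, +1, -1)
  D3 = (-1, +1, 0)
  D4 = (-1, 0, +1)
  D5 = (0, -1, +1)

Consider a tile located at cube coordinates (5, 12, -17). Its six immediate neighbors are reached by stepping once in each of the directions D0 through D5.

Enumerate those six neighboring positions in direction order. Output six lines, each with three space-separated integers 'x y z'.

Center: (5, 12, -17). Add each direction:
  D0: (5, 12, -17) + (1, -1, 0) = (6, 11, -17)
  D1: (5, 12, -17) + (1, 0, -1) = (6, 12, -18)
  D2: (5, 12, -17) + (0, 1, -1) = (5, 13, -18)
  D3: (5, 12, -17) + (-1, 1, 0) = (4, 13, -17)
  D4: (5, 12, -17) + (-1, 0, 1) = (4, 12, -16)
  D5: (5, 12, -17) + (0, -1, 1) = (5, 11, -16)

Answer: 6 11 -17
6 12 -18
5 13 -18
4 13 -17
4 12 -16
5 11 -16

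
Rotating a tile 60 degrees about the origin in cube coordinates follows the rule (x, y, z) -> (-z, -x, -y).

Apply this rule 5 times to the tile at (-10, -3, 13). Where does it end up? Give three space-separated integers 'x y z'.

Start: (-10, -3, 13)
Step 1: (-10, -3, 13) -> (-(13), -(-10), -(-3)) = (-13, 10, 3)
Step 2: (-13, 10, 3) -> (-(3), -(-13), -(10)) = (-3, 13, -10)
Step 3: (-3, 13, -10) -> (-(-10), -(-3), -(13)) = (10, 3, -13)
Step 4: (10, 3, -13) -> (-(-13), -(10), -(3)) = (13, -10, -3)
Step 5: (13, -10, -3) -> (-(-3), -(13), -(-10)) = (3, -13, 10)

Answer: 3 -13 10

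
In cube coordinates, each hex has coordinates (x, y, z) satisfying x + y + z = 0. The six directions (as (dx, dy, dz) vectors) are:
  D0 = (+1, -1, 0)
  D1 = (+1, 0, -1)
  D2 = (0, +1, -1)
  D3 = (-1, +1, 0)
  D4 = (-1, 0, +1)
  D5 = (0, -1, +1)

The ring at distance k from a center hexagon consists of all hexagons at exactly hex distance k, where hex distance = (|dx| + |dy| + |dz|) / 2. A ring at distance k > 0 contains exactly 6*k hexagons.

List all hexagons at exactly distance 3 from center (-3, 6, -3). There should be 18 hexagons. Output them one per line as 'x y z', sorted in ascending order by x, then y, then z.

Answer: -6 6 0
-6 7 -1
-6 8 -2
-6 9 -3
-5 5 0
-5 9 -4
-4 4 0
-4 9 -5
-3 3 0
-3 9 -6
-2 3 -1
-2 8 -6
-1 3 -2
-1 7 -6
0 3 -3
0 4 -4
0 5 -5
0 6 -6

Derivation:
Walk ring at distance 3 from (-3, 6, -3):
Start at center + D4*3 = (-6, 6, 0)
  hex 0: (-6, 6, 0)
  hex 1: (-5, 5, 0)
  hex 2: (-4, 4, 0)
  hex 3: (-3, 3, 0)
  hex 4: (-2, 3, -1)
  hex 5: (-1, 3, -2)
  hex 6: (0, 3, -3)
  hex 7: (0, 4, -4)
  hex 8: (0, 5, -5)
  hex 9: (0, 6, -6)
  hex 10: (-1, 7, -6)
  hex 11: (-2, 8, -6)
  hex 12: (-3, 9, -6)
  hex 13: (-4, 9, -5)
  hex 14: (-5, 9, -4)
  hex 15: (-6, 9, -3)
  hex 16: (-6, 8, -2)
  hex 17: (-6, 7, -1)
Sorted: 18 hexes.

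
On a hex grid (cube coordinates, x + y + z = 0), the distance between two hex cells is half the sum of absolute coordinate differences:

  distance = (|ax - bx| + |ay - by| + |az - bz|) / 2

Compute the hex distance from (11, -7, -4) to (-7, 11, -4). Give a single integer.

|ax - bx| = |11 - (-7)| = 18
|ay - by| = |-7 - 11| = 18
|az - bz| = |-4 - (-4)| = 0
distance = (18 + 18 + 0) / 2 = 36 / 2 = 18

Answer: 18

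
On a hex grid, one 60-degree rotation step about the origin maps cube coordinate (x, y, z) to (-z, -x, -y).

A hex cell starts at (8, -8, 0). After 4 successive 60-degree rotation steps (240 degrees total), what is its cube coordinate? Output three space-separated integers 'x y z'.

Answer: 0 8 -8

Derivation:
Start: (8, -8, 0)
Step 1: (8, -8, 0) -> (-(0), -(8), -(-8)) = (0, -8, 8)
Step 2: (0, -8, 8) -> (-(8), -(0), -(-8)) = (-8, 0, 8)
Step 3: (-8, 0, 8) -> (-(8), -(-8), -(0)) = (-8, 8, 0)
Step 4: (-8, 8, 0) -> (-(0), -(-8), -(8)) = (0, 8, -8)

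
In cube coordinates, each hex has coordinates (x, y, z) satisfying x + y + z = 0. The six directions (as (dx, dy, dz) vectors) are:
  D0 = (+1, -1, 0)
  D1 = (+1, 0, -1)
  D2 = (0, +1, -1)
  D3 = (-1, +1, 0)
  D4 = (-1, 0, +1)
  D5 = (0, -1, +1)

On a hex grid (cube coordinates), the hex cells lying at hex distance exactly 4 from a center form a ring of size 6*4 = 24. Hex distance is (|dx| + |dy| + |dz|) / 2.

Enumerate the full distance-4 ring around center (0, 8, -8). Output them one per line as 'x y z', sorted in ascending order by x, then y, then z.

Answer: -4 8 -4
-4 9 -5
-4 10 -6
-4 11 -7
-4 12 -8
-3 7 -4
-3 12 -9
-2 6 -4
-2 12 -10
-1 5 -4
-1 12 -11
0 4 -4
0 12 -12
1 4 -5
1 11 -12
2 4 -6
2 10 -12
3 4 -7
3 9 -12
4 4 -8
4 5 -9
4 6 -10
4 7 -11
4 8 -12

Derivation:
Walk ring at distance 4 from (0, 8, -8):
Start at center + D4*4 = (-4, 8, -4)
  hex 0: (-4, 8, -4)
  hex 1: (-3, 7, -4)
  hex 2: (-2, 6, -4)
  hex 3: (-1, 5, -4)
  hex 4: (0, 4, -4)
  hex 5: (1, 4, -5)
  hex 6: (2, 4, -6)
  hex 7: (3, 4, -7)
  hex 8: (4, 4, -8)
  hex 9: (4, 5, -9)
  hex 10: (4, 6, -10)
  hex 11: (4, 7, -11)
  hex 12: (4, 8, -12)
  hex 13: (3, 9, -12)
  hex 14: (2, 10, -12)
  hex 15: (1, 11, -12)
  hex 16: (0, 12, -12)
  hex 17: (-1, 12, -11)
  hex 18: (-2, 12, -10)
  hex 19: (-3, 12, -9)
  hex 20: (-4, 12, -8)
  hex 21: (-4, 11, -7)
  hex 22: (-4, 10, -6)
  hex 23: (-4, 9, -5)
Sorted: 24 hexes.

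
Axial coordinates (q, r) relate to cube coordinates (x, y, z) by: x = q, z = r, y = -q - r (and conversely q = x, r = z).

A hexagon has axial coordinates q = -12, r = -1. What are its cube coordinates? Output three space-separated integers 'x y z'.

Answer: -12 13 -1

Derivation:
x = q = -12
z = r = -1
y = -x - z = -(-12) - (-1) = 13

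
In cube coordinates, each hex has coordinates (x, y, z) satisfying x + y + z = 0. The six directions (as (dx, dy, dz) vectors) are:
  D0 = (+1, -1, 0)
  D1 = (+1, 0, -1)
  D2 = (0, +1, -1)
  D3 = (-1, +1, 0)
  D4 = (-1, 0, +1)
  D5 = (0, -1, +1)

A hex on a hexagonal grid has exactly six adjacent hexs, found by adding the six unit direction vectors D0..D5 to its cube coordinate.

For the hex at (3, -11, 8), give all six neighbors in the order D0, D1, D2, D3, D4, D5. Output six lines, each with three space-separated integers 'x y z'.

Answer: 4 -12 8
4 -11 7
3 -10 7
2 -10 8
2 -11 9
3 -12 9

Derivation:
Center: (3, -11, 8). Add each direction:
  D0: (3, -11, 8) + (1, -1, 0) = (4, -12, 8)
  D1: (3, -11, 8) + (1, 0, -1) = (4, -11, 7)
  D2: (3, -11, 8) + (0, 1, -1) = (3, -10, 7)
  D3: (3, -11, 8) + (-1, 1, 0) = (2, -10, 8)
  D4: (3, -11, 8) + (-1, 0, 1) = (2, -11, 9)
  D5: (3, -11, 8) + (0, -1, 1) = (3, -12, 9)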